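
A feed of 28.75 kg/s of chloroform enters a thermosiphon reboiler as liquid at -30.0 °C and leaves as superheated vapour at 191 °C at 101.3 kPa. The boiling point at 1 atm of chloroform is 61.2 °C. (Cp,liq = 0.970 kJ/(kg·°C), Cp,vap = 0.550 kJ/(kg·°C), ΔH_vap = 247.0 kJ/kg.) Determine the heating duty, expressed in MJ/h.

liquid -30.0→61.2 °C: 88.464 kJ/kg
vaporisation at 61.2 °C: 247 kJ/kg
vapour 61.2→191 °C: 71.39 kJ/kg
Δh = 88.464 + 247 + 71.39 = 406.85 kJ/kg
Q = ṁ·Δh = 28.75 kg/s × 406.85 kJ/kg = 11697 kJ/s
|Q| = 11697 kW = 42109 MJ/h

Q = 42100 MJ/h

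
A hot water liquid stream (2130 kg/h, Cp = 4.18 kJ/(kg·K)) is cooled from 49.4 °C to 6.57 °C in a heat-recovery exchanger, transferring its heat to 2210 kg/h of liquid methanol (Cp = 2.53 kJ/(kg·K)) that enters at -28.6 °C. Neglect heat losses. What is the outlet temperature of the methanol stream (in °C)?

Heat released by hot stream: Q = 2130 × 4.18 × (49.4 − 6.57) = 381330 kJ/h
Energy balance on cold side (adiabatic exchanger): Q = ṁ_c·Cp_c·(T_c,out − T_c,in)
T_c,out = -28.6 + 381330/(2210 × 2.53) = 39.601 °C

T_c,out = 39.6 °C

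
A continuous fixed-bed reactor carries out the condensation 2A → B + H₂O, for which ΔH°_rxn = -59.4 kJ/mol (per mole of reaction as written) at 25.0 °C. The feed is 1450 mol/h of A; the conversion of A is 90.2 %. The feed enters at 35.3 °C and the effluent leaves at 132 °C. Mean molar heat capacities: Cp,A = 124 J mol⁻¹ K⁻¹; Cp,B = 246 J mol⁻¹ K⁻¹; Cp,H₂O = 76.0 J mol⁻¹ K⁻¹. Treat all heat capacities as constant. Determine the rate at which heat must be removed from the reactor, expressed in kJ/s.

Q_out = 4.52 kJ/s

Extent of reaction ξ = 0.902 × 1450 / 2 = 653.95 mol/h
Reaction term: ξ·ΔH°_rxn = 653.95 × -59.4 = -38845 kJ/h
Sensible, feed 35.3→25 °C: -1851.9 kJ/h
Outlet flows (mol/h): A 142.1, B 653.95, H₂O 653.95
Sensible, products 25→132 °C: 24417 kJ/h
Q = ΔH = -16280 kJ/h = -4.5222 kW
Heat removed = 4.5222 kJ/s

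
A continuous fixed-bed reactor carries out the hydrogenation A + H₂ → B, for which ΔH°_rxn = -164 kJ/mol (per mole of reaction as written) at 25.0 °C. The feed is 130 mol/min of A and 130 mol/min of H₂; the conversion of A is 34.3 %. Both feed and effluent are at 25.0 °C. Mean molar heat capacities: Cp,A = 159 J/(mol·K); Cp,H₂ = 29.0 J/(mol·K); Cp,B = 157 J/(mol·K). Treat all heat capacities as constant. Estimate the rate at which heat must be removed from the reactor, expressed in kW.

Q_out = 122 kW

Extent of reaction ξ = 0.343 × 130 = 44.59 mol/min
Reaction term: ξ·ΔH°_rxn = 44.59 × -164 = -7312.8 kJ/min
Q = ΔH = -7312.8 kJ/min = -121.88 kW
Heat removed = 121.88 kW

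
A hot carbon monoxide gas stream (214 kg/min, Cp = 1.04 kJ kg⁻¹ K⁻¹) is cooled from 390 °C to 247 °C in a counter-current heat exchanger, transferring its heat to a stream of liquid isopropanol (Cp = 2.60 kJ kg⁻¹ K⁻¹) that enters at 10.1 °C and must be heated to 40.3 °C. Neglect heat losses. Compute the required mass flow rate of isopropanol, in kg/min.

Heat released by hot stream: Q = 214 × 1.04 × (390 − 247) = 31826 kJ/min
Energy balance on cold side (adiabatic exchanger): Q = ṁ_c·Cp_c·(T_c,out − T_c,in)
ṁ_c = 31826 / [2.60 × (40.3 − 10.1)] = 405.32 kg/min

ṁ_c = 405 kg/min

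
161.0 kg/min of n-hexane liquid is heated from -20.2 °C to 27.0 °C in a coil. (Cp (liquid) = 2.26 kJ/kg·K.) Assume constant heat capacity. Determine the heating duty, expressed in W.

Q = 286000 W

Q = ṁ·Cp·ΔT = 161.0 × 2.26 × (27.0 − -20.2) = 17174 kJ/min
Converting: 17174 / 60 s = 286.24 kW
Heating duty = 286240 W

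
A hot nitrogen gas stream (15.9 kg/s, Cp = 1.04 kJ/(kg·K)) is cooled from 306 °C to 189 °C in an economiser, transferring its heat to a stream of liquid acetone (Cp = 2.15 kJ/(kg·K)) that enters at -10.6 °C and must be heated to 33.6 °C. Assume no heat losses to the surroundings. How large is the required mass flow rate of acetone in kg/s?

Heat released by hot stream: Q = 15.9 × 1.04 × (306 − 189) = 1934.7 kJ/s
Energy balance on cold side (adiabatic exchanger): Q = ṁ_c·Cp_c·(T_c,out − T_c,in)
ṁ_c = 1934.7 / [2.15 × (33.6 − -10.6)] = 20.359 kg/s

ṁ_c = 20.4 kg/s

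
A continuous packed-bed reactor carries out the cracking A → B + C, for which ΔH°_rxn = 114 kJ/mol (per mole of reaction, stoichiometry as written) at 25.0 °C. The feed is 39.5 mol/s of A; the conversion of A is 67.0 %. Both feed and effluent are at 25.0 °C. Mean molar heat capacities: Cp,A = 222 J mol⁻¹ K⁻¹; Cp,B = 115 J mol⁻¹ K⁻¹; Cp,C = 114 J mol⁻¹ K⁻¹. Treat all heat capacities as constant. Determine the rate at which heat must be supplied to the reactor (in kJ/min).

Extent of reaction ξ = 0.670 × 39.5 = 26.465 mol/s
Reaction term: ξ·ΔH°_rxn = 26.465 × 114 = 3017 kJ/s
Q = ΔH = 3017 kJ/s = 3017 kW
Heat supplied = 181020 kJ/min

Q_in = 181000 kJ/min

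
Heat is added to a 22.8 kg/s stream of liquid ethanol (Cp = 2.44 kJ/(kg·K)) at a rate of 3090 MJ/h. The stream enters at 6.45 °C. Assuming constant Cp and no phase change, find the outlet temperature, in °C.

T_out = 21.9 °C

Q = 3090 MJ/h = 858.33 kJ/s
ΔT = Q/(ṁ·Cp) = 858.33/(22.8×2.44) = 15.429 K
T_out = 6.45 + 15.429 = 21.879 °C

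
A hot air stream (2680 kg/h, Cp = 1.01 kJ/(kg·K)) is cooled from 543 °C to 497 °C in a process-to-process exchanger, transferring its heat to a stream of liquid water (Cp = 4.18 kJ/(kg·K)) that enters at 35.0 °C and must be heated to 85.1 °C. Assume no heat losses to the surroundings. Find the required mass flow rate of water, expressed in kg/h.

ṁ_c = 595 kg/h

Heat released by hot stream: Q = 2680 × 1.01 × (543 − 497) = 124510 kJ/h
Energy balance on cold side (adiabatic exchanger): Q = ṁ_c·Cp_c·(T_c,out − T_c,in)
ṁ_c = 124510 / [4.18 × (85.1 − 35.0)] = 594.57 kg/h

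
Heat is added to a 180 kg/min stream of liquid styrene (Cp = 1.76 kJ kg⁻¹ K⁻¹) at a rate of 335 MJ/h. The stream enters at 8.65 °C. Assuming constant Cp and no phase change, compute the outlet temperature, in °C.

Q = 335 MJ/h = 5583.3 kJ/min
ΔT = Q/(ṁ·Cp) = 5583.3/(180×1.76) = 17.624 K
T_out = 8.65 + 17.624 = 26.274 °C

T_out = 26.3 °C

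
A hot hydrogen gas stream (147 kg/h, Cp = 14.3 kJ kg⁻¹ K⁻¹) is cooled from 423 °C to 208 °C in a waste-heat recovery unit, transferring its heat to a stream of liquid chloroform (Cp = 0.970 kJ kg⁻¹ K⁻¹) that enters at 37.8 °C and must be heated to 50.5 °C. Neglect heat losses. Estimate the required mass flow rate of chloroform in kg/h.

ṁ_c = 36700 kg/h

Heat released by hot stream: Q = 147 × 14.3 × (423 − 208) = 451950 kJ/h
Energy balance on cold side (adiabatic exchanger): Q = ṁ_c·Cp_c·(T_c,out − T_c,in)
ṁ_c = 451950 / [0.970 × (50.5 − 37.8)] = 36687 kg/h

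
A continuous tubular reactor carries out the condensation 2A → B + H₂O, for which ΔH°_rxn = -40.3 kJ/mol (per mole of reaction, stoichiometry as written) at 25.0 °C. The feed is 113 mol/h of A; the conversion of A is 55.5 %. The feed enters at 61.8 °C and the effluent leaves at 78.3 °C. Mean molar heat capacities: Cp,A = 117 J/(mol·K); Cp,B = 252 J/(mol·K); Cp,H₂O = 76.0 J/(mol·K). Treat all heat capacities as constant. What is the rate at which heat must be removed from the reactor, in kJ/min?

Extent of reaction ξ = 0.555 × 113 / 2 = 31.358 mol/h
Reaction term: ξ·ΔH°_rxn = 31.358 × -40.3 = -1263.7 kJ/h
Sensible, feed 61.8→25 °C: -486.53 kJ/h
Outlet flows (mol/h): A 50.285, B 31.358, H₂O 31.358
Sensible, products 25→78.3 °C: 861.79 kJ/h
Q = ΔH = -888.45 kJ/h = -0.24679 kW
Heat removed = 14.808 kJ/min

Q_out = 14.8 kJ/min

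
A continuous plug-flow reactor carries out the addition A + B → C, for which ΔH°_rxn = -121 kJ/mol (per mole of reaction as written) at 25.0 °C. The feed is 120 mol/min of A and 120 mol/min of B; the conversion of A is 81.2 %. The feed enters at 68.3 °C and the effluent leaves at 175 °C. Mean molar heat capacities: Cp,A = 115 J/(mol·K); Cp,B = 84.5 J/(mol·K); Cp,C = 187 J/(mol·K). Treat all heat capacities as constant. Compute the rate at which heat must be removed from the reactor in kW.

Q_out = 157 kW

Extent of reaction ξ = 0.812 × 120 = 97.44 mol/min
Reaction term: ξ·ΔH°_rxn = 97.44 × -121 = -11790 kJ/min
Sensible, feed 68.3→25 °C: -1036.6 kJ/min
Outlet flows (mol/min): A 22.56, B 22.56, C 97.44
Sensible, products 25→175 °C: 3408.3 kJ/min
Q = ΔH = -9418.5 kJ/min = -156.98 kW
Heat removed = 156.98 kW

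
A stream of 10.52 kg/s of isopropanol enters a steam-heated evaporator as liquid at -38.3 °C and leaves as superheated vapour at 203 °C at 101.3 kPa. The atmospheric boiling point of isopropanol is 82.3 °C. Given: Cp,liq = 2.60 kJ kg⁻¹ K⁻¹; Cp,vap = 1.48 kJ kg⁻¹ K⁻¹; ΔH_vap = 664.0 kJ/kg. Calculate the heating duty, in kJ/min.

liquid -38.3→82.3 °C: 313.56 kJ/kg
vaporisation at 82.3 °C: 664 kJ/kg
vapour 82.3→203 °C: 178.64 kJ/kg
Δh = 313.56 + 664 + 178.64 = 1156.2 kJ/kg
Q = ṁ·Δh = 10.52 kg/s × 1156.2 kJ/kg = 12163 kJ/s
|Q| = 12163 kW = 729790 kJ/min

Q = 730000 kJ/min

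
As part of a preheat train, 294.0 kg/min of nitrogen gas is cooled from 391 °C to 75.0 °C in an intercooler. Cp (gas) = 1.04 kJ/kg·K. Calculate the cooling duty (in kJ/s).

Q = ṁ·Cp·ΔT = 294.0 × 1.04 × (75.0 − 391) = -96620 kJ/min
Converting: 96620 / 60 s = 1610.3 kW

Q_c = 1610 kJ/s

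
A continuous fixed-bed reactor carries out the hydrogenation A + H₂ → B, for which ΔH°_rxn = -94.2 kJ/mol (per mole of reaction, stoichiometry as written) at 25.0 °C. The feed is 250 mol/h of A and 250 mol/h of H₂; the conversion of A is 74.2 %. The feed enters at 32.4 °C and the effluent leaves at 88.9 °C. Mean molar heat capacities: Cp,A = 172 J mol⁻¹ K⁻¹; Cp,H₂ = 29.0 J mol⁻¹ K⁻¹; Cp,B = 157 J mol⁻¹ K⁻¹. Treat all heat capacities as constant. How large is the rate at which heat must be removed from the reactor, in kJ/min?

Extent of reaction ξ = 0.742 × 250 = 185.5 mol/h
Reaction term: ξ·ΔH°_rxn = 185.5 × -94.2 = -17474 kJ/h
Sensible, feed 32.4→25 °C: -371.85 kJ/h
Outlet flows (mol/h): A 64.5, H₂ 64.5, B 185.5
Sensible, products 25→88.9 °C: 2689.4 kJ/h
Q = ΔH = -15157 kJ/h = -4.2101 kW
Heat removed = 252.61 kJ/min

Q_out = 253 kJ/min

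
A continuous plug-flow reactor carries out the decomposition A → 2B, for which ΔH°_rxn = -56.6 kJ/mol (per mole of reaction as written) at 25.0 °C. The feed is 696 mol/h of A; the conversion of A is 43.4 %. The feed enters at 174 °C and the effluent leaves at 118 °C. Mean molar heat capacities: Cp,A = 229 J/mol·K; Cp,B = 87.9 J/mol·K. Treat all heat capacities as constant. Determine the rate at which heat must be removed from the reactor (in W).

Q_out = 7640 W

Extent of reaction ξ = 0.434 × 696 = 302.06 mol/h
Reaction term: ξ·ΔH°_rxn = 302.06 × -56.6 = -17097 kJ/h
Sensible, feed 174→25 °C: -23748 kJ/h
Outlet flows (mol/h): A 393.94, B 604.13
Sensible, products 25→118 °C: 13328 kJ/h
Q = ΔH = -27517 kJ/h = -7.6436 kW
Heat removed = 7643.6 W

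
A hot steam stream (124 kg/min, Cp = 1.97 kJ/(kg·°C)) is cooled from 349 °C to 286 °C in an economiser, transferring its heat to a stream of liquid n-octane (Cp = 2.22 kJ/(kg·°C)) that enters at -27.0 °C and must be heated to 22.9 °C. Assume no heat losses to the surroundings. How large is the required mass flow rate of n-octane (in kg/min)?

Heat released by hot stream: Q = 124 × 1.97 × (349 − 286) = 15390 kJ/min
Energy balance on cold side (adiabatic exchanger): Q = ṁ_c·Cp_c·(T_c,out − T_c,in)
ṁ_c = 15390 / [2.22 × (22.9 − -27.0)] = 138.92 kg/min

ṁ_c = 139 kg/min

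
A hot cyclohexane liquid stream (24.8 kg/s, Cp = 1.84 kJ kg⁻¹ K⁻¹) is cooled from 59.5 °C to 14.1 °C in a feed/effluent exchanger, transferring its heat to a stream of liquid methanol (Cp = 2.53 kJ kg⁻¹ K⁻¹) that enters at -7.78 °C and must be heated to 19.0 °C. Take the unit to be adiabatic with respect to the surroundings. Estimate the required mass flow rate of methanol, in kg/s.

Heat released by hot stream: Q = 24.8 × 1.84 × (59.5 − 14.1) = 2071.7 kJ/s
Energy balance on cold side (adiabatic exchanger): Q = ṁ_c·Cp_c·(T_c,out − T_c,in)
ṁ_c = 2071.7 / [2.53 × (19.0 − -7.78)] = 30.577 kg/s

ṁ_c = 30.6 kg/s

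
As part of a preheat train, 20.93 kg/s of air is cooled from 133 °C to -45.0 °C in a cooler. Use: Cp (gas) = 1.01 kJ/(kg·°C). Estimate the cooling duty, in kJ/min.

Q = ṁ·Cp·ΔT = 20.93 × 1.01 × (-45.0 − 133) = -3762.8 kJ/s
Cooling duty = 225770 kJ/min

Q_c = 226000 kJ/min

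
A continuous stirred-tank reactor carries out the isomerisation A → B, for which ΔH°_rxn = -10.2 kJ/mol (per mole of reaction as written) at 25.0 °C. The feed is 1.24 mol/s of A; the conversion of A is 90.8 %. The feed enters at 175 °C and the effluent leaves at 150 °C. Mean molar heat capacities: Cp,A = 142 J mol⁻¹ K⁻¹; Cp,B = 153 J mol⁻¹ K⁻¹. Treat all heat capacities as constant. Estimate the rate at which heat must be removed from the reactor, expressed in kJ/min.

Q_out = 860 kJ/min

Extent of reaction ξ = 0.908 × 1.24 = 1.1259 mol/s
Reaction term: ξ·ΔH°_rxn = 1.1259 × -10.2 = -11.484 kJ/s
Sensible, feed 175→25 °C: -26.412 kJ/s
Outlet flows (mol/s): A 0.11408, B 1.1259
Sensible, products 25→150 °C: 23.558 kJ/s
Q = ΔH = -14.338 kJ/s = -14.338 kW
Heat removed = 860.29 kJ/min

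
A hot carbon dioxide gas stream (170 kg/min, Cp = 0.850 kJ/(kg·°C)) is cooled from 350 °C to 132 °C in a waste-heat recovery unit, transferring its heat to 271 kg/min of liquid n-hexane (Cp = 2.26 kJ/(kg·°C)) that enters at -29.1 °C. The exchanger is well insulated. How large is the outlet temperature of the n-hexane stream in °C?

T_c,out = 22.3 °C

Heat released by hot stream: Q = 170 × 0.850 × (350 − 132) = 31501 kJ/min
Energy balance on cold side (adiabatic exchanger): Q = ṁ_c·Cp_c·(T_c,out − T_c,in)
T_c,out = -29.1 + 31501/(271 × 2.26) = 22.334 °C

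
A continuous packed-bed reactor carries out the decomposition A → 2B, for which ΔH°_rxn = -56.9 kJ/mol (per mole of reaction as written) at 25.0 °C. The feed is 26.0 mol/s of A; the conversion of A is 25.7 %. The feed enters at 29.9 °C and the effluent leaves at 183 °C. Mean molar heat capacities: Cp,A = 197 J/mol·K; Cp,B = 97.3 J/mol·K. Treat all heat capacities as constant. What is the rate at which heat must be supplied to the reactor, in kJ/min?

Q_in = 24100 kJ/min

Extent of reaction ξ = 0.257 × 26.0 = 6.682 mol/s
Reaction term: ξ·ΔH°_rxn = 6.682 × -56.9 = -380.21 kJ/s
Sensible, feed 29.9→25 °C: -25.098 kJ/s
Outlet flows (mol/s): A 19.318, B 13.364
Sensible, products 25→183 °C: 806.74 kJ/s
Q = ΔH = 401.44 kJ/s = 401.44 kW
Heat supplied = 24086 kJ/min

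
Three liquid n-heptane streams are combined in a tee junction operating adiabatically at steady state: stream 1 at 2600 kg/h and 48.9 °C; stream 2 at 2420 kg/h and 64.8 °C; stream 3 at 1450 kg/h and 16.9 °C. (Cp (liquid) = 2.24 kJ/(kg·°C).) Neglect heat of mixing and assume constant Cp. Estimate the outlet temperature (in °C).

No heat crosses the boundary, so H_out = H_in.
T_out = Σ ṁᵢCp,ᵢTᵢ / Σ ṁᵢCp,ᵢ
      = 690950 / 14493 = 47.676 °C

T_out = 47.7 °C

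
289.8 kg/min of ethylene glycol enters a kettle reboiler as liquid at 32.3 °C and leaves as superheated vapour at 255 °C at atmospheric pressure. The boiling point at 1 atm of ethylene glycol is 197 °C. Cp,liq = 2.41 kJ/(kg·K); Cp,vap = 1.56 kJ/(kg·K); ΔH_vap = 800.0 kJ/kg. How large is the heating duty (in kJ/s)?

Q = 6220 kJ/s

liquid 32.3→197 °C: 396.93 kJ/kg
vaporisation at 197 °C: 800 kJ/kg
vapour 197→255 °C: 90.48 kJ/kg
Δh = 396.93 + 800 + 90.48 = 1287.4 kJ/kg
Q = ṁ·Δh = 289.8 kg/min × 1287.4 kJ/kg = 373090 kJ/min
|Q| = 6218.2 kW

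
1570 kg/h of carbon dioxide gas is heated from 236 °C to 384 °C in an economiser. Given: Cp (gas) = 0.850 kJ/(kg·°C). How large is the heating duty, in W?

Q = ṁ·Cp·ΔT = 1570 × 0.850 × (384 − 236) = 197510 kJ/h
Converting: 197510 / 3600 s = 54.863 kW
Heating duty = 54863 W

Q = 54900 W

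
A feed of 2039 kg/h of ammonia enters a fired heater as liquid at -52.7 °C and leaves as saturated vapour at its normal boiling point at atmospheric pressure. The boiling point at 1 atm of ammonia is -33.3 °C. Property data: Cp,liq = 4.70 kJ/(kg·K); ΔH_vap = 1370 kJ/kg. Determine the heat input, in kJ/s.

liquid -52.7→-33.3 °C: 91.18 kJ/kg
vaporisation at -33.3 °C: 1370 kJ/kg
Δh = 91.18 + 1370 = 1461.2 kJ/kg
Q = ṁ·Δh = 2039 kg/h × 1461.2 kJ/kg = 2.9793e+06 kJ/h
|Q| = 827.6 kW

Q = 828 kJ/s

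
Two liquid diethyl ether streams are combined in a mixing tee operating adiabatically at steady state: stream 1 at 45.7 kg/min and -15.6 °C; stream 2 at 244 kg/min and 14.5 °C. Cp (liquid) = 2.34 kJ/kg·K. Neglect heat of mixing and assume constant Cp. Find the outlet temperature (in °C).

T_out = 9.75 °C

No heat crosses the boundary, so H_out = H_in.
Σ ṁᵢCp,ᵢTᵢ = 45.7×2.34×-15.6 + 244×2.34×14.5 = 6610.7
Σ ṁᵢCp,ᵢ = 45.7×2.34 + 244×2.34 = 677.9
T_out = 6610.7 / 677.9 = 9.7517 °C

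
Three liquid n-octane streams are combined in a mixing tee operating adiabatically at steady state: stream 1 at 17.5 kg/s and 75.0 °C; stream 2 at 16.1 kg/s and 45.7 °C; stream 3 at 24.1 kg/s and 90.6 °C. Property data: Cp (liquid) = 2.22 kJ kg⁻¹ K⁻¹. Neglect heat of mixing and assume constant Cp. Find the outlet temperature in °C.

No heat crosses the boundary, so H_out = H_in.
T_out = Σ ṁᵢCp,ᵢTᵢ / Σ ṁᵢCp,ᵢ
      = 9394.4 / 128.09 = 73.34 °C

T_out = 73.3 °C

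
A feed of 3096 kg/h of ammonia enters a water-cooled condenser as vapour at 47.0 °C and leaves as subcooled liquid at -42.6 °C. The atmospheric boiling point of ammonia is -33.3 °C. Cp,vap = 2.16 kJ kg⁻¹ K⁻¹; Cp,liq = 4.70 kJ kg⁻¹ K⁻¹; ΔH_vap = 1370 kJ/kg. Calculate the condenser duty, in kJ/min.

Q_c = 81900 kJ/min

vapour 47.0→-33.3 °C: -173.45 kJ/kg
condensation at -33.3 °C: -1370 kJ/kg
liquid -33.3→-42.6 °C: -43.71 kJ/kg
Δh = -173.45 + -1370 + -43.71 = -1587.2 kJ/kg
Q = ṁ·Δh = 3096 kg/h × -1587.2 kJ/kg = -4.9138e+06 kJ/h
|Q| = 1365 kW = 81897 kJ/min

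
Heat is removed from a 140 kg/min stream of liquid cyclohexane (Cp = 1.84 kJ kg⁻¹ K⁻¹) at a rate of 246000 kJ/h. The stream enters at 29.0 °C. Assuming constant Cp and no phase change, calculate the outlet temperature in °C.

Q = 246000 kJ/h = 4100 kJ/min
ΔT = Q/(ṁ·Cp) = 4100/(140×1.84) = 15.916 K
T_out = 29.0 − 15.916 = 13.084 °C

T_out = 13.1 °C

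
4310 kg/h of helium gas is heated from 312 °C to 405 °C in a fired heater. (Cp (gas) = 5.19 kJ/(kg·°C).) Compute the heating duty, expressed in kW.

Q = 578 kW

Q = ṁ·Cp·ΔT = 4310 × 5.19 × (405 − 312) = 2.0803e+06 kJ/h
Converting: 2.0803e+06 / 3600 s = 577.86 kW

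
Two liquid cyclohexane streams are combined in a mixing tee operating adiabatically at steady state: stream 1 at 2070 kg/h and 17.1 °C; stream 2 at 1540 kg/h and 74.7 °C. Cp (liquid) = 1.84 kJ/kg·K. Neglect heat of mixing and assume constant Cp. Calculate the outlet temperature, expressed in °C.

No heat crosses the boundary, so H_out = H_in.
T_out = Σ ṁᵢCp,ᵢTᵢ / Σ ṁᵢCp,ᵢ
      = 276800 / 6642.4 = 41.672 °C

T_out = 41.7 °C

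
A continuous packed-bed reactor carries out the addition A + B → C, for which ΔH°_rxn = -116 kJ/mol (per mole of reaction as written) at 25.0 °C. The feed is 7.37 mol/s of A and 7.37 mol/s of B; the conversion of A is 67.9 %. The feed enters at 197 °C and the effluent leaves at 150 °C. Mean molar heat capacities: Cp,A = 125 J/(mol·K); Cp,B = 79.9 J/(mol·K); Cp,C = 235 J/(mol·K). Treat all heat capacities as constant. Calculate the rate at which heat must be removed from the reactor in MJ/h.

Extent of reaction ξ = 0.679 × 7.37 = 5.0042 mol/s
Reaction term: ξ·ΔH°_rxn = 5.0042 × -116 = -580.49 kJ/s
Sensible, feed 197→25 °C: -259.74 kJ/s
Outlet flows (mol/s): A 2.3658, B 2.3658, C 5.0042
Sensible, products 25→150 °C: 207.59 kJ/s
Q = ΔH = -632.64 kJ/s = -632.64 kW
Heat removed = 2277.5 MJ/h

Q_out = 2280 MJ/h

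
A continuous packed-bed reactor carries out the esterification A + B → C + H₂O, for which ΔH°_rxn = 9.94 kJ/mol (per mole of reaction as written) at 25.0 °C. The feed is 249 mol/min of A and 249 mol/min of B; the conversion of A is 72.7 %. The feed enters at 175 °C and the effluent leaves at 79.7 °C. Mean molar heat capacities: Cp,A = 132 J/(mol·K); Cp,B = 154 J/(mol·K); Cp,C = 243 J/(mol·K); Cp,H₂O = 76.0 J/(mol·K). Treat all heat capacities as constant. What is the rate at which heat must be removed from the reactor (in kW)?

Extent of reaction ξ = 0.727 × 249 = 181.02 mol/min
Reaction term: ξ·ΔH°_rxn = 181.02 × 9.94 = 1799.4 kJ/min
Sensible, feed 175→25 °C: -10682 kJ/min
Outlet flows (mol/min): A 67.977, B 67.977, C 181.02, H₂O 181.02
Sensible, products 25→79.7 °C: 4222.2 kJ/min
Q = ΔH = -4660.6 kJ/min = -77.676 kW
Heat removed = 77.676 kW

Q_out = 77.7 kW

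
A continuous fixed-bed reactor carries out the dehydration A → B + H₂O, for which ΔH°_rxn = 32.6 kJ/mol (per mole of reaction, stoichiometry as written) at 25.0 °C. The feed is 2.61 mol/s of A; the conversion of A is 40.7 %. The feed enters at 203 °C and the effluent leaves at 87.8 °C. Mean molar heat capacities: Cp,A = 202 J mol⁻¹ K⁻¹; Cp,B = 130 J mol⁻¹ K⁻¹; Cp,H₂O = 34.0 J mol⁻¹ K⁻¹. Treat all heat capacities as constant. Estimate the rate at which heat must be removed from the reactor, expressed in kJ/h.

Extent of reaction ξ = 0.407 × 2.61 = 1.0623 mol/s
Reaction term: ξ·ΔH°_rxn = 1.0623 × 32.6 = 34.63 kJ/s
Sensible, feed 203→25 °C: -93.845 kJ/s
Outlet flows (mol/s): A 1.5477, B 1.0623, H₂O 1.0623
Sensible, products 25→87.8 °C: 30.574 kJ/s
Q = ΔH = -28.641 kJ/s = -28.641 kW
Heat removed = 103110 kJ/h

Q_out = 103000 kJ/h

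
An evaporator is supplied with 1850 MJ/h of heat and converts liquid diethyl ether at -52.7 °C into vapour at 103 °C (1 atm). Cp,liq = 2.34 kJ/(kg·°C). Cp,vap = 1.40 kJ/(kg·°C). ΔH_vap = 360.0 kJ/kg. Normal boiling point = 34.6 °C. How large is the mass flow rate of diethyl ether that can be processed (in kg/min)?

ṁ = 46.7 kg/min

Δh = 2.34×(34.6−-52.7) + 360.0 + 1.40×(103−34.6) = 660.04 kJ/kg
Q = 1850 MJ/h = 513.89 kJ/s = 30833 kJ/min
ṁ = Q/Δh = 30833 / 660.04 = 46.714 kg/min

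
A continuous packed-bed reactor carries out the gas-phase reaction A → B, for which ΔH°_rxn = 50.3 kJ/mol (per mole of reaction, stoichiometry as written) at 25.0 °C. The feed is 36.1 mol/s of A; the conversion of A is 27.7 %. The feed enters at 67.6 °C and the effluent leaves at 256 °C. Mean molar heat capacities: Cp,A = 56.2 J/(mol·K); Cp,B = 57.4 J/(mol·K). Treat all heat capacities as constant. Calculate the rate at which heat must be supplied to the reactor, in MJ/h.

Q_in = 3200 MJ/h

Extent of reaction ξ = 0.277 × 36.1 = 9.9997 mol/s
Reaction term: ξ·ΔH°_rxn = 9.9997 × 50.3 = 502.98 kJ/s
Sensible, feed 67.6→25 °C: -86.428 kJ/s
Outlet flows (mol/s): A 26.1, B 9.9997
Sensible, products 25→256 °C: 471.43 kJ/s
Q = ΔH = 887.99 kJ/s = 887.99 kW
Heat supplied = 3196.8 MJ/h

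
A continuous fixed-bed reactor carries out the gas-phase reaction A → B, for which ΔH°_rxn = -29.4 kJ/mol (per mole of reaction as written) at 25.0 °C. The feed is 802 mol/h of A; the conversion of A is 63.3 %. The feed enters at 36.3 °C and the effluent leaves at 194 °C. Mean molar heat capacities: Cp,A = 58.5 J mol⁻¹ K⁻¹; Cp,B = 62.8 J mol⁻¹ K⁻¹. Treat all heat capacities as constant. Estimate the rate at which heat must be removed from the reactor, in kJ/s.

Q_out = 1.99 kJ/s

Extent of reaction ξ = 0.633 × 802 = 507.67 mol/h
Reaction term: ξ·ΔH°_rxn = 507.67 × -29.4 = -14925 kJ/h
Sensible, feed 36.3→25 °C: -530.16 kJ/h
Outlet flows (mol/h): A 294.33, B 507.67
Sensible, products 25→194 °C: 8297.9 kJ/h
Q = ΔH = -7157.6 kJ/h = -1.9882 kW
Heat removed = 1.9882 kJ/s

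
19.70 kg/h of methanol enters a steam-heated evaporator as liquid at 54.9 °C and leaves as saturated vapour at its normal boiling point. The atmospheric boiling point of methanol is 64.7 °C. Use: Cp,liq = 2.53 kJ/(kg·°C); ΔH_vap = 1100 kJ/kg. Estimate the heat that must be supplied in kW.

liquid 54.9→64.7 °C: 24.794 kJ/kg
vaporisation at 64.7 °C: 1100 kJ/kg
Δh = 24.794 + 1100 = 1124.8 kJ/kg
Q = ṁ·Δh = 19.70 kg/h × 1124.8 kJ/kg = 22158 kJ/h
|Q| = 6.1551 kW

Q = 6.16 kW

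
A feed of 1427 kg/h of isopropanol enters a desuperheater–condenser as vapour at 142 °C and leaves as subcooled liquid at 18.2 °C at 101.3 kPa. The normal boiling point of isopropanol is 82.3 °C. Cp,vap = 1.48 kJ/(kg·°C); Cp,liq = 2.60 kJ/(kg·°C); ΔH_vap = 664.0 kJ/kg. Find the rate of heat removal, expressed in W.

vapour 142→82.3 °C: -88.356 kJ/kg
condensation at 82.3 °C: -664 kJ/kg
liquid 82.3→18.2 °C: -166.66 kJ/kg
Δh = -88.356 + -664 + -166.66 = -919.02 kJ/kg
Q = ṁ·Δh = 1427 kg/h × -919.02 kJ/kg = -1.3114e+06 kJ/h
|Q| = 364.29 kW = 364290 W

Q_c = 364000 W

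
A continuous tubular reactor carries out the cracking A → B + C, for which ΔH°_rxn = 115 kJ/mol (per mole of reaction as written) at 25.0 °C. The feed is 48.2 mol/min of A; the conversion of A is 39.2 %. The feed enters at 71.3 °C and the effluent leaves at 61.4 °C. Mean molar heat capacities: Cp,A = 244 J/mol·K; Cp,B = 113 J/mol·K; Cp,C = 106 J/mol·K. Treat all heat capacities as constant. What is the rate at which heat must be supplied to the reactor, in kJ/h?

Extent of reaction ξ = 0.392 × 48.2 = 18.894 mol/min
Reaction term: ξ·ΔH°_rxn = 18.894 × 115 = 2172.9 kJ/min
Sensible, feed 71.3→25 °C: -544.53 kJ/min
Outlet flows (mol/min): A 29.306, B 18.894, C 18.894
Sensible, products 25→61.4 °C: 410.9 kJ/min
Q = ΔH = 2039.2 kJ/min = 33.987 kW
Heat supplied = 122350 kJ/h

Q_in = 122000 kJ/h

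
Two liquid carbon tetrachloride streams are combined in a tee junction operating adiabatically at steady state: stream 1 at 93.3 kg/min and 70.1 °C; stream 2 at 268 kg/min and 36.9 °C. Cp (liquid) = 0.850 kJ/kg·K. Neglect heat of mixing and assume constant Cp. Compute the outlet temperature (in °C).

T_out = 45.5 °C

No heat crosses the boundary, so H_out = H_in.
T_out = Σ ṁᵢCp,ᵢTᵢ / Σ ṁᵢCp,ᵢ
      = 13965 / 307.1 = 45.473 °C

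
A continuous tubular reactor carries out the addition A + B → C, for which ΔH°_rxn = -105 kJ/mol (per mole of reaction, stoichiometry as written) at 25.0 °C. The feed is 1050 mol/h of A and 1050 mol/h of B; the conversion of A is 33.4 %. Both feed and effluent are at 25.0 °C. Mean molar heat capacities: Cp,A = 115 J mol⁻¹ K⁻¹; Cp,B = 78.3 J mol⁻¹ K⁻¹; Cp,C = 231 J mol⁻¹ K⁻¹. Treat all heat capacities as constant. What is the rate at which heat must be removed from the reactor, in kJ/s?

Q_out = 10.2 kJ/s

Extent of reaction ξ = 0.334 × 1050 = 350.7 mol/h
Reaction term: ξ·ΔH°_rxn = 350.7 × -105 = -36824 kJ/h
Q = ΔH = -36824 kJ/h = -10.229 kW
Heat removed = 10.229 kJ/s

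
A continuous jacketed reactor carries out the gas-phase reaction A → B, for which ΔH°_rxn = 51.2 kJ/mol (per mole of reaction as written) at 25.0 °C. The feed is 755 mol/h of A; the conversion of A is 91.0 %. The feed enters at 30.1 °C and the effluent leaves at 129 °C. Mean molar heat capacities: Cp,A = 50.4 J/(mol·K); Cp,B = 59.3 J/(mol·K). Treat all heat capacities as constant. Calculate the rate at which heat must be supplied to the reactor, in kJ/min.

Q_in = 660 kJ/min

Extent of reaction ξ = 0.910 × 755 = 687.05 mol/h
Reaction term: ξ·ΔH°_rxn = 687.05 × 51.2 = 35177 kJ/h
Sensible, feed 30.1→25 °C: -194.07 kJ/h
Outlet flows (mol/h): A 67.95, B 687.05
Sensible, products 25→129 °C: 4593.3 kJ/h
Q = ΔH = 39576 kJ/h = 10.993 kW
Heat supplied = 659.6 kJ/min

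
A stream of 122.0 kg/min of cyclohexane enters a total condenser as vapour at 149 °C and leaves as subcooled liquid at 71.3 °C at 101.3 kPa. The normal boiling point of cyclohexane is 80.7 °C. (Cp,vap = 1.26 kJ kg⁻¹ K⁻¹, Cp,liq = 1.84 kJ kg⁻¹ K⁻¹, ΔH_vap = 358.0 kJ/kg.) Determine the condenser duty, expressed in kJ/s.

vapour 149→80.7 °C: -86.058 kJ/kg
condensation at 80.7 °C: -358 kJ/kg
liquid 80.7→71.3 °C: -17.296 kJ/kg
Δh = -86.058 + -358 + -17.296 = -461.35 kJ/kg
Q = ṁ·Δh = 122.0 kg/min × -461.35 kJ/kg = -56285 kJ/min
|Q| = 938.09 kW

Q_c = 938 kJ/s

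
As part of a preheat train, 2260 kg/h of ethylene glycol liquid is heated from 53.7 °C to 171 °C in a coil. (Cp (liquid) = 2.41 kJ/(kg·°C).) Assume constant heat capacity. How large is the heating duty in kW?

Q = 177 kW

Q = ṁ·Cp·ΔT = 2260 × 2.41 × (171 − 53.7) = 638890 kJ/h
Converting: 638890 / 3600 s = 177.47 kW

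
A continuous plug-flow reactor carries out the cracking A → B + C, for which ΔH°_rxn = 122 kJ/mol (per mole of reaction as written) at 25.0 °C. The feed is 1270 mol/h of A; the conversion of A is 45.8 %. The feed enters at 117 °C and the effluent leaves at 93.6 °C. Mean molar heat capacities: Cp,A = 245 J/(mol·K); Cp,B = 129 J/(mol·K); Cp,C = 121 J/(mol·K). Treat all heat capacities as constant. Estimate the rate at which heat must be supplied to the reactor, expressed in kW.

Q_in = 17.7 kW

Extent of reaction ξ = 0.458 × 1270 = 581.66 mol/h
Reaction term: ξ·ΔH°_rxn = 581.66 × 122 = 70963 kJ/h
Sensible, feed 117→25 °C: -28626 kJ/h
Outlet flows (mol/h): A 688.34, B 581.66, C 581.66
Sensible, products 25→93.6 °C: 21544 kJ/h
Q = ΔH = 63881 kJ/h = 17.745 kW
Heat supplied = 17.745 kW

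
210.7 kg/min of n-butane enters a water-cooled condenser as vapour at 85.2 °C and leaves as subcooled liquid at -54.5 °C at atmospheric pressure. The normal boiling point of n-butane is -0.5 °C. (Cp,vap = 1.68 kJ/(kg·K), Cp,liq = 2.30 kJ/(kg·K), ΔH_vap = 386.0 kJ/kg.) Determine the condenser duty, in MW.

vapour 85.2→-0.5 °C: -143.98 kJ/kg
condensation at -0.5 °C: -386 kJ/kg
liquid -0.5→-54.5 °C: -124.2 kJ/kg
Δh = -143.98 + -386 + -124.2 = -654.18 kJ/kg
Q = ṁ·Δh = 210.7 kg/min × -654.18 kJ/kg = -137830 kJ/min
|Q| = 2297.2 kW = 2.2972 MW

Q_c = 2.30 MW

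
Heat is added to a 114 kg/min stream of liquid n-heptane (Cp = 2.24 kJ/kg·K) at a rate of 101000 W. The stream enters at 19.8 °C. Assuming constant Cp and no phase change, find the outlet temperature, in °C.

Q = 101000 W = 6060 kJ/min
ΔT = Q/(ṁ·Cp) = 6060/(114×2.24) = 23.731 K
T_out = 19.8 + 23.731 = 43.531 °C

T_out = 43.5 °C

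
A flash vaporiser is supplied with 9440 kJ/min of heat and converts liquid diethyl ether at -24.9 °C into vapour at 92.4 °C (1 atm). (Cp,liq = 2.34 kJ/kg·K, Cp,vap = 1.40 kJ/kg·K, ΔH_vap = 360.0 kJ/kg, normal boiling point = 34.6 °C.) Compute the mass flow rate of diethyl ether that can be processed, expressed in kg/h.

ṁ = 976 kg/h

Δh = 2.34×(34.6−-24.9) + 360.0 + 1.40×(92.4−34.6) = 580.15 kJ/kg
Q = 9440 kJ/min = 157.33 kJ/s = 566400 kJ/h
ṁ = Q/Δh = 566400 / 580.15 = 976.3 kg/h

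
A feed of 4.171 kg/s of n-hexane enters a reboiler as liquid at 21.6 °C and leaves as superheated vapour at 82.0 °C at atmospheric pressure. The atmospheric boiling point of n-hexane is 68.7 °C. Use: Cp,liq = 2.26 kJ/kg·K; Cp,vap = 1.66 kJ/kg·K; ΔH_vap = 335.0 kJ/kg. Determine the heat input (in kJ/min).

Q = 116000 kJ/min

liquid 21.6→68.7 °C: 106.45 kJ/kg
vaporisation at 68.7 °C: 335 kJ/kg
vapour 68.7→82.0 °C: 22.078 kJ/kg
Δh = 106.45 + 335 + 22.078 = 463.52 kJ/kg
Q = ṁ·Δh = 4.171 kg/s × 463.52 kJ/kg = 1933.4 kJ/s
|Q| = 1933.4 kW = 116000 kJ/min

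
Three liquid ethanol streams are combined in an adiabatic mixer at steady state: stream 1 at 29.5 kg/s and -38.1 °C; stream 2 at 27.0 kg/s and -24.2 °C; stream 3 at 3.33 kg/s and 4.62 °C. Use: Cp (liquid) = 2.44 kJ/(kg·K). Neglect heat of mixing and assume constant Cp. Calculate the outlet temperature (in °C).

T_out = -29.4 °C

Adiabatic, steady state ⇒ Σ ṁᵢCp,ᵢ(T_out − Tᵢ) = 0
Σ ṁᵢCp,ᵢTᵢ = 29.5×2.44×-38.1 + 27.0×2.44×-24.2 + 3.33×2.44×4.62 = -4299.2
Σ ṁᵢCp,ᵢ = 29.5×2.44 + 27.0×2.44 + 3.33×2.44 = 145.99
T_out = -4299.2 / 145.99 = -29.45 °C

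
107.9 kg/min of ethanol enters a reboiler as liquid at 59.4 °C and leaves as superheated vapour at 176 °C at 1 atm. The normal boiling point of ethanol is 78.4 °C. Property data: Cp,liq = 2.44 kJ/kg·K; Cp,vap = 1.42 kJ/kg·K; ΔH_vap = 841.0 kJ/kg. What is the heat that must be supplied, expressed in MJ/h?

liquid 59.4→78.4 °C: 46.36 kJ/kg
vaporisation at 78.4 °C: 841 kJ/kg
vapour 78.4→176 °C: 138.59 kJ/kg
Δh = 46.36 + 841 + 138.59 = 1026 kJ/kg
Q = ṁ·Δh = 107.9 kg/min × 1026 kJ/kg = 110700 kJ/min
|Q| = 1845 kW = 6642 MJ/h

Q = 6640 MJ/h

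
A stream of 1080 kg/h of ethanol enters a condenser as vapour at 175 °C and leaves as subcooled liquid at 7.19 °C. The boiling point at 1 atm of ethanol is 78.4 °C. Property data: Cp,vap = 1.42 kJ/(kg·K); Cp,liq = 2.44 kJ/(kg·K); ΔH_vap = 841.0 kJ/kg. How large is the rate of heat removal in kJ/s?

vapour 175→78.4 °C: -137.17 kJ/kg
condensation at 78.4 °C: -841 kJ/kg
liquid 78.4→7.19 °C: -173.75 kJ/kg
Δh = -137.17 + -841 + -173.75 = -1151.9 kJ/kg
Q = ṁ·Δh = 1080 kg/h × -1151.9 kJ/kg = -1.2441e+06 kJ/h
|Q| = 345.58 kW

Q_c = 346 kJ/s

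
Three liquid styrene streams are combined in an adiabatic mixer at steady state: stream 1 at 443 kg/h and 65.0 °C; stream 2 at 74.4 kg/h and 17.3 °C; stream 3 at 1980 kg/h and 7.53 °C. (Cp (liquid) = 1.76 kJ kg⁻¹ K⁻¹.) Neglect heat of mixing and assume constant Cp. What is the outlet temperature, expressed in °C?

No heat crosses the boundary, so H_out = H_in.
T_out = Σ ṁᵢCp,ᵢTᵢ / Σ ṁᵢCp,ᵢ
      = 79185 / 4395.4 = 18.015 °C

T_out = 18.0 °C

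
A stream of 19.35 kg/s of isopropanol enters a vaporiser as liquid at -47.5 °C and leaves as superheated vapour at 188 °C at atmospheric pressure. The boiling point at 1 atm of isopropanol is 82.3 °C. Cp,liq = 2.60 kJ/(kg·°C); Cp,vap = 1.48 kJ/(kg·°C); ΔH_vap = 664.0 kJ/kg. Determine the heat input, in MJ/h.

Q = 80700 MJ/h

liquid -47.5→82.3 °C: 337.48 kJ/kg
vaporisation at 82.3 °C: 664 kJ/kg
vapour 82.3→188 °C: 156.44 kJ/kg
Δh = 337.48 + 664 + 156.44 = 1157.9 kJ/kg
Q = ṁ·Δh = 19.35 kg/s × 1157.9 kJ/kg = 22406 kJ/s
|Q| = 22406 kW = 80660 MJ/h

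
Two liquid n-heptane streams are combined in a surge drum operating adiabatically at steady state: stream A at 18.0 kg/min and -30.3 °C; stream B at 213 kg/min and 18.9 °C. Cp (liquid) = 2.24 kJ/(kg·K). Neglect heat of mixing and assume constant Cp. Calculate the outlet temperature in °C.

T_out = 15.1 °C

Energy balance with Q = 0: Σ ṁᵢCp,ᵢ(T_out − Tᵢ) = 0
T_out = Σ ṁᵢCp,ᵢTᵢ / Σ ṁᵢCp,ᵢ
      = 7795.9 / 517.44 = 15.066 °C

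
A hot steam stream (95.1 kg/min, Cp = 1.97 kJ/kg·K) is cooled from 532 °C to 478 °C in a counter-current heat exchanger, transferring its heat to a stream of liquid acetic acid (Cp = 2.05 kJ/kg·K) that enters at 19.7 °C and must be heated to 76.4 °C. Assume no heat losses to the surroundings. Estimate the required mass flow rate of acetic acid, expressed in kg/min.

Heat released by hot stream: Q = 95.1 × 1.97 × (532 − 478) = 10117 kJ/min
Energy balance on cold side (adiabatic exchanger): Q = ṁ_c·Cp_c·(T_c,out − T_c,in)
ṁ_c = 10117 / [2.05 × (76.4 − 19.7)] = 87.037 kg/min

ṁ_c = 87.0 kg/min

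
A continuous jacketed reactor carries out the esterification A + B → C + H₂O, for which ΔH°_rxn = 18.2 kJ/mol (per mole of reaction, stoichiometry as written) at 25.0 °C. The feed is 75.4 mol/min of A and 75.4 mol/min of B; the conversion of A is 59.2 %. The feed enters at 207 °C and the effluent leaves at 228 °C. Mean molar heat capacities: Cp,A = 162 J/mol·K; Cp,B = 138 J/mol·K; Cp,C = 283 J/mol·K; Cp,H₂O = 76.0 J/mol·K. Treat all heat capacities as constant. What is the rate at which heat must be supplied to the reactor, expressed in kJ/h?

Q_in = 109000 kJ/h

Extent of reaction ξ = 0.592 × 75.4 = 44.637 mol/min
Reaction term: ξ·ΔH°_rxn = 44.637 × 18.2 = 812.39 kJ/min
Sensible, feed 207→25 °C: -4116.8 kJ/min
Outlet flows (mol/min): A 30.763, B 30.763, C 44.637, H₂O 44.637
Sensible, products 25→228 °C: 5126.5 kJ/min
Q = ΔH = 1822 kJ/min = 30.367 kW
Heat supplied = 109320 kJ/h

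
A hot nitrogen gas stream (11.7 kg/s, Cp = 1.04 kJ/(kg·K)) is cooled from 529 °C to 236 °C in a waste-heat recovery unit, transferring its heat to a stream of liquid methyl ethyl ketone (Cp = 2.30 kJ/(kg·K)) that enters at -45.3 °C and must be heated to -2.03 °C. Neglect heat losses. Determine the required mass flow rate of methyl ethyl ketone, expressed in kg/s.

Heat released by hot stream: Q = 11.7 × 1.04 × (529 − 236) = 3565.2 kJ/s
Energy balance on cold side (adiabatic exchanger): Q = ṁ_c·Cp_c·(T_c,out − T_c,in)
ṁ_c = 3565.2 / [2.30 × (-2.03 − -45.3)] = 35.824 kg/s

ṁ_c = 35.8 kg/s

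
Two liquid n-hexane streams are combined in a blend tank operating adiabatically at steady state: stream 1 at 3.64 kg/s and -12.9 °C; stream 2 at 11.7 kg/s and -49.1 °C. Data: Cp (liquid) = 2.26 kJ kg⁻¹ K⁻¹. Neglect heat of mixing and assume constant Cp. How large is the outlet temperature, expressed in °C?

Energy balance with Q = 0: Σ ṁᵢCp,ᵢ(T_out − Tᵢ) = 0
T_out = Σ ṁᵢCp,ᵢTᵢ / Σ ṁᵢCp,ᵢ
      = -1404.4 / 34.668 = -40.51 °C

T_out = -40.5 °C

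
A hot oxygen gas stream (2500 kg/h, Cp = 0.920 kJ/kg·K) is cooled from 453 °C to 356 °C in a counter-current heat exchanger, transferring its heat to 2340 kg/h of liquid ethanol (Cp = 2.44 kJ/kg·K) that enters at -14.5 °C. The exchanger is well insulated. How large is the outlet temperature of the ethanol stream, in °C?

Heat released by hot stream: Q = 2500 × 0.920 × (453 − 356) = 223100 kJ/h
Energy balance on cold side (adiabatic exchanger): Q = ṁ_c·Cp_c·(T_c,out − T_c,in)
T_c,out = -14.5 + 223100/(2340 × 2.44) = 24.575 °C

T_c,out = 24.6 °C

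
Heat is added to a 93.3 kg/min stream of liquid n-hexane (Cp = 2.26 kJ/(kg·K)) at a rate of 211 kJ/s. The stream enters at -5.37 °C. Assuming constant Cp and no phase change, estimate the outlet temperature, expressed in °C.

Q = 211 kJ/s = 12660 kJ/min
ΔT = Q/(ṁ·Cp) = 12660/(93.3×2.26) = 60.04 K
T_out = -5.37 + 60.04 = 54.67 °C

T_out = 54.7 °C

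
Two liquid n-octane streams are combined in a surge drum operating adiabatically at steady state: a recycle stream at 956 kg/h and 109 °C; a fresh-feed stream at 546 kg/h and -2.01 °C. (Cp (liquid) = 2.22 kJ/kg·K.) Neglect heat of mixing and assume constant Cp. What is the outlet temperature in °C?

No heat crosses the boundary, so H_out = H_in.
Σ ṁᵢCp,ᵢTᵢ = 956×2.22×109 + 546×2.22×-2.01 = 228900
Σ ṁᵢCp,ᵢ = 956×2.22 + 546×2.22 = 3334.4
T_out = 228900 / 3334.4 = 68.646 °C

T_out = 68.6 °C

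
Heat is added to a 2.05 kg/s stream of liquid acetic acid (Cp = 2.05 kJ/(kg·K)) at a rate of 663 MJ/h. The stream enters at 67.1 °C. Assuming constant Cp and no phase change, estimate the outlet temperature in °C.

Q = 663 MJ/h = 184.17 kJ/s
ΔT = Q/(ṁ·Cp) = 184.17/(2.05×2.05) = 43.823 K
T_out = 67.1 + 43.823 = 110.92 °C

T_out = 111 °C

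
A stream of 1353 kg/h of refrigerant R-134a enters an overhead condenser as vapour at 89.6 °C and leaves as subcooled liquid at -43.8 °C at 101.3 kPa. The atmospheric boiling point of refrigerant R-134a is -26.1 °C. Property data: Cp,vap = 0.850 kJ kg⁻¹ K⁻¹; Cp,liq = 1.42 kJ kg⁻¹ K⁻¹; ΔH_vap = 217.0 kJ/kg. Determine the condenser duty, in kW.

vapour 89.6→-26.1 °C: -98.345 kJ/kg
condensation at -26.1 °C: -217 kJ/kg
liquid -26.1→-43.8 °C: -25.134 kJ/kg
Δh = -98.345 + -217 + -25.134 = -340.48 kJ/kg
Q = ṁ·Δh = 1353 kg/h × -340.48 kJ/kg = -460670 kJ/h
|Q| = 127.96 kW

Q_c = 128 kW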